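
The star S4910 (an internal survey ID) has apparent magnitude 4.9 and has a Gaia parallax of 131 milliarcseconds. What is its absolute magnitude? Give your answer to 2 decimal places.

p = 131 mas = 0.131″ → d = 1/p = 7.634 pc
5 log₁₀(d/10 pc) = 5 log₁₀(7.634) − 5 = -0.586
M = m − 5 log₁₀(d/10) = 4.9 + 0.586 = 5.486

M ≈ 5.49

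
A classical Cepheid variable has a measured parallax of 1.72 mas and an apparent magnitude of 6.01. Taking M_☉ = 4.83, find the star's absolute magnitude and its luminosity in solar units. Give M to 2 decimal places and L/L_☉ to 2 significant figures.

d = 1/p = 1000/1.72 mas = 581.4 pc
M = m − 5 log₁₀ d + 5 = 6.01 − 5·2.7645 + 5 = -2.812
M − M_☉ = -2.812 − 4.83 = -7.642
L/L_☉ = 10^(−0.4 × -7.642) = 1140

M ≈ -2.81; L/L_☉ ≈ 1100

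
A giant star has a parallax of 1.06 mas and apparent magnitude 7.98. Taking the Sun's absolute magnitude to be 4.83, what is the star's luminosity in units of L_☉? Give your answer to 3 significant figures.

L/L_☉ ≈ 489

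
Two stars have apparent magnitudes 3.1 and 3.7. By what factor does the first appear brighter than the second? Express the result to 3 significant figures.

Magnitude difference = -0.6
Flux ratio = 10^(−0.4 Δm) = 10^(−0.4 × -0.6) = 10^0.240 = 1.738

1.74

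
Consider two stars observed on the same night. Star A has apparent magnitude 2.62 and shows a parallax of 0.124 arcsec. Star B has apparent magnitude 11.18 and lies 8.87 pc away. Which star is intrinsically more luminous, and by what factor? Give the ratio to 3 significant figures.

Star A is more luminous, by a factor of 2190.

Star A: d = 1/p = 1/0.124″ = 8.065 pc
Star A: M = m − 5 log₁₀ d + 5 = 2.62 − 5·0.9066 + 5 = 3.087
Star B: M = m − 5 log₁₀ d + 5 = 11.18 − 5·0.9479 + 5 = 11.440
ΔM = M_A − M_B = 3.087 − (11.440) = -8.353; smaller M is more luminous → Star A.
L ratio = 10^(0.4 |ΔM|) = 10^3.341 = 2194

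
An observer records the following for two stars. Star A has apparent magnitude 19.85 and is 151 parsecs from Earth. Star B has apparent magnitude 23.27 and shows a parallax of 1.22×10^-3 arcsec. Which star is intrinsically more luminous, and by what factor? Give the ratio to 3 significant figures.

Star B is more luminous, by a factor of 1.26.

Star A: M = m − 5 log₁₀ d + 5 = 19.85 − 5·2.1790 + 5 = 13.955
Star B: d = 1/p = 1/1.22×10^-3″ = 819.7 pc
Star B: M = m − 5 log₁₀ d + 5 = 23.27 − 5·2.9136 + 5 = 13.702
ΔM = M_A − M_B = 13.955 − (13.702) = 0.253; smaller M is more luminous → Star B.
L ratio = 10^(0.4 |ΔM|) = 10^0.101 = 1.263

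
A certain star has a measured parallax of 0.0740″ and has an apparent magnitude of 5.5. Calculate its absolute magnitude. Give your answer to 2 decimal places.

d = 1/p = 1/0.0740″ = 13.51 pc
5 log₁₀(d/10 pc) = 5 log₁₀(13.51) − 5 = 0.654
M = m − 5 log₁₀(d/10) = 5.5 − 0.654 = 4.846

M ≈ 4.85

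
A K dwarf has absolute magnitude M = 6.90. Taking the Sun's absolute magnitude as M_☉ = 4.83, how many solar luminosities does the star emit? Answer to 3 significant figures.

L/L_☉ ≈ 0.149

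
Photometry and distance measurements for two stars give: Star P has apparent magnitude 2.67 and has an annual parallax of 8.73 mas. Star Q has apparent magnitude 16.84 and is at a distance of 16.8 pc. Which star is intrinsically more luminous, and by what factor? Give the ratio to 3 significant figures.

Star P is more luminous, by a factor of 2.16×10^7.

Star P: p = 8.73 mas = 8.73×10^-3″ → d = 1/p = 114.5 pc
Star P: M = m − 5 log₁₀ d + 5 = 2.67 − 5·2.0590 + 5 = -2.625
Star Q: M = m − 5 log₁₀ d + 5 = 16.84 − 5·1.2253 + 5 = 15.713
ΔM = M_P − M_Q = -2.625 − (15.713) = -18.338; smaller M is more luminous → Star P.
L ratio = 10^(0.4 |ΔM|) = 10^7.335 = 2.164×10^7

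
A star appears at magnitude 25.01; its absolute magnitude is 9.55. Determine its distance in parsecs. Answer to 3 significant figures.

d ≈ 12400 pc

Distance modulus: m − M = 25.01 − (9.55) = 15.460
m − M = 5 log₁₀ d − 5
log₁₀ d = (m − M)/5 + 1 = 4.0920
d = 10^4.0920 = 12360 pc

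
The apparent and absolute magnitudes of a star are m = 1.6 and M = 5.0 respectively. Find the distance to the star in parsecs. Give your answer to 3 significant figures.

d ≈ 2.09 pc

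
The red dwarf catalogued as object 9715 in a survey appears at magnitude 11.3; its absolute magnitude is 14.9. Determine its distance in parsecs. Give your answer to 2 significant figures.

d ≈ 1.9 pc

Distance modulus: m − M = 11.3 − (14.9) = -3.600
m − M = 5 log₁₀ d − 5
log₁₀ d = (m − M)/5 + 1 = 0.2800
d = 10^0.2800 = 1.905 pc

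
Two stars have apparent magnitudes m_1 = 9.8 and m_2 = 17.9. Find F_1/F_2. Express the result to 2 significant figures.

Δm = 9.8 − (17.9) = -8.1
Flux ratio = 10^(−0.4 Δm) = 10^(−0.4 × -8.1) = 10^3.240 = 1738

F_1/F_2 ≈ 1700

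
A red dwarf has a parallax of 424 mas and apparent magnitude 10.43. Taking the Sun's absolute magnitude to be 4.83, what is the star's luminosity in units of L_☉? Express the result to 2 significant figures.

L/L_☉ ≈ 3.2×10^-4

d = 1/p = 1000/424 mas = 2.358 pc
M = m − 5 log₁₀ d + 5 = 10.43 − 5·0.3726 + 5 = 13.567
M − M_☉ = 13.567 − 4.83 = 8.737
L/L_☉ = 10^(−0.4 × 8.737) = 3.201×10^-4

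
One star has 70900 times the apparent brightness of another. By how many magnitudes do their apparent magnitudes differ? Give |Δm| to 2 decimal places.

Pogson: Δm = −2.5 log₁₀(ratio) = −2.5 log₁₀(70900) = −2.5 × 4.8506 = -12.127

|Δm| ≈ 12.13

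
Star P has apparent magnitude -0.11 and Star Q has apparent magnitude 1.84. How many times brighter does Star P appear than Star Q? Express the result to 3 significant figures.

6.03

Δm = -0.11 − (1.84) = -1.95
Flux ratio = 10^(−0.4 Δm) = 10^(−0.4 × -1.95) = 10^0.780 = 6.026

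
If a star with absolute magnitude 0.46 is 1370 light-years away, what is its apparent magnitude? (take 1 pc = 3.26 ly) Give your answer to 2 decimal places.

m ≈ 8.58

d = 1370 ly / 3.26 = 420.2 pc
m = M + 5 log₁₀ d − 5 = 0.46 + 5·2.6235 − 5 = 8.578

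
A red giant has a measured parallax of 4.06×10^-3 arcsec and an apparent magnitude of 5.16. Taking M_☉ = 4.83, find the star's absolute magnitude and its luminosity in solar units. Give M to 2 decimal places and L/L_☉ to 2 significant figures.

d = 1/p = 1/4.06×10^-3″ = 246.3 pc
M = m − 5 log₁₀ d + 5 = 5.16 − 5·2.3915 + 5 = -1.797
M − M_☉ = -1.797 − 4.83 = -6.627
L/L_☉ = 10^(−0.4 × -6.627) = 447.7

M ≈ -1.80; L/L_☉ ≈ 450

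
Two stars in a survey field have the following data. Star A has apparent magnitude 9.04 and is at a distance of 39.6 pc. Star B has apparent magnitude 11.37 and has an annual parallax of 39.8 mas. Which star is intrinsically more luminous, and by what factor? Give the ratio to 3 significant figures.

Star A: M = m − 5 log₁₀ d + 5 = 9.04 − 5·1.5977 + 5 = 6.052
Star B: p = 39.8 mas = 0.0398″ → d = 1/p = 25.13 pc
Star B: M = m − 5 log₁₀ d + 5 = 11.37 − 5·1.4001 + 5 = 9.369
ΔM = M_A − M_B = 6.052 − (9.369) = -3.318; smaller M is more luminous → Star A.
L ratio = 10^(0.4 |ΔM|) = 10^1.327 = 21.24

Star A is more luminous, by a factor of 21.2.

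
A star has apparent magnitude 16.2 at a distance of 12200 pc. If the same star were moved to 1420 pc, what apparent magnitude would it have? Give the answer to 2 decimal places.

Flux ∝ 1/d², so Δm = 5 log₁₀(d₂/d₁) = 5 log₁₀(1420/12200) = -4.670
m₂ = m₁ + Δm = 16.2 + (-4.670) = 11.530

m ≈ 11.53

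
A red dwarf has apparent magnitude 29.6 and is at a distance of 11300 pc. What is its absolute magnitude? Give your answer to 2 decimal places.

M ≈ 14.33

5 log₁₀(d/10 pc) = 5 log₁₀(11300) − 5 = 15.265
M = m − 5 log₁₀(d/10) = 29.6 − 15.265 = 14.335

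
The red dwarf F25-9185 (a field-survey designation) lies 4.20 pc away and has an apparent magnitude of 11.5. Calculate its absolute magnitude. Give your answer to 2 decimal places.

5 log₁₀(d/10 pc) = 5 log₁₀(4.200) − 5 = -1.884
M = m − 5 log₁₀(d/10) = 11.5 + 1.884 = 13.384

M ≈ 13.38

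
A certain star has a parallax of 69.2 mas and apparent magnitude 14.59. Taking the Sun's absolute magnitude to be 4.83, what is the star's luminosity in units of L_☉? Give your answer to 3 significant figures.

L/L_☉ ≈ 2.60×10^-4

d = 1/p = 1000/69.2 mas = 14.45 pc
M = m − 5 log₁₀ d + 5 = 14.59 − 5·1.1599 + 5 = 13.791
M − M_☉ = 13.791 − 4.83 = 8.961
L/L_☉ = 10^(−0.4 × 8.961) = 2.605×10^-4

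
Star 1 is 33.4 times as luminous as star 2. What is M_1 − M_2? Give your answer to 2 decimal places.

Pogson: ΔM = −2.5 log₁₀(ratio) = −2.5 log₁₀(33.4) = −2.5 × 1.5237 = -3.809
Star 1 is brighter, so it has the smaller magnitude: the difference is negative.

M_1 − M_2 ≈ -3.81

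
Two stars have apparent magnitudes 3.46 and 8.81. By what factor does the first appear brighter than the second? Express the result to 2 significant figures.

Magnitude difference = -5.35
Flux ratio = 10^(−0.4 Δm) = 10^(−0.4 × -5.35) = 10^2.140 = 138.0

140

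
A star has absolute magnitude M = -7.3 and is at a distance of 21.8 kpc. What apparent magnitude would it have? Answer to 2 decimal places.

m ≈ 9.39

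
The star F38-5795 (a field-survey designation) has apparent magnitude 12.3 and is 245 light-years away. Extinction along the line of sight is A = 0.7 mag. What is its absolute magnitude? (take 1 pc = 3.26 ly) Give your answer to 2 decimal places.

M ≈ 7.22

d = 245 ly / 3.26 = 75.15 pc
5 log₁₀(d/10 pc) = 5 log₁₀(75.15) − 5 = 4.380
M = m − 5 log₁₀(d/10) − A = 12.3 − 4.380 − 0.7 = 7.220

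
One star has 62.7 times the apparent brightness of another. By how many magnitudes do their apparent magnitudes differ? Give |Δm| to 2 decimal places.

|Δm| ≈ 4.49

Pogson: Δm = −2.5 log₁₀(ratio) = −2.5 log₁₀(62.7) = −2.5 × 1.7973 = -4.493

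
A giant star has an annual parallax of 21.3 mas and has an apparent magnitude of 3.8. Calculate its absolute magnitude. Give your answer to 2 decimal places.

M ≈ 0.44

p = 21.3 mas = 0.0213″ → d = 1/p = 46.95 pc
5 log₁₀(d/10 pc) = 5 log₁₀(46.95) − 5 = 3.358
M = m − 5 log₁₀(d/10) = 3.8 − 3.358 = 0.442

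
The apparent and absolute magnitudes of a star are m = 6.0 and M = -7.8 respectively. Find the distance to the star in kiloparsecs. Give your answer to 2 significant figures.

μ = m − M = 13.800
m − M = 5 log₁₀ d − 5
log₁₀ d = (m − M)/5 + 1 = 3.7600
d = 10^3.7600 = 5754 pc
= 5.754 kpc

d ≈ 5.8 kpc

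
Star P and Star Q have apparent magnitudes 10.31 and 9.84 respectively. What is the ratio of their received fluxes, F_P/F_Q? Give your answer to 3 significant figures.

F_P/F_Q ≈ 0.649

Δm = 10.31 − (9.84) = 0.47
Flux ratio = 10^(−0.4 Δm) = 10^(−0.4 × 0.47) = 10^-0.188 = 0.6486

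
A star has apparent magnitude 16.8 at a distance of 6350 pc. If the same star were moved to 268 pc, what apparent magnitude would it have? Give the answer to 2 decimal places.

m ≈ 9.93

Flux ∝ 1/d², so Δm = 5 log₁₀(d₂/d₁) = 5 log₁₀(268/6350) = -6.873
m₂ = m₁ + Δm = 16.8 + (-6.873) = 9.927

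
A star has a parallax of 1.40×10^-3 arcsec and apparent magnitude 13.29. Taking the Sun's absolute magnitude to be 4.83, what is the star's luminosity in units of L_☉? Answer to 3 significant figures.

L/L_☉ ≈ 2.11

d = 1/p = 1/1.40×10^-3″ = 714.3 pc
M = m − 5 log₁₀ d + 5 = 13.29 − 5·2.8539 + 5 = 4.021
M − M_☉ = 4.021 − 4.83 = -0.809
L/L_☉ = 10^(−0.4 × -0.809) = 2.107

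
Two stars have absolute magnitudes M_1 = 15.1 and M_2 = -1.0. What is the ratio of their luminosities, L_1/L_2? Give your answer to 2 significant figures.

L_1/L_2 ≈ 3.6×10^-7

ΔM = M_1 − M_2 = 16.1
L_1/L_2 = 10^(−0.4 ΔM) = 10^-6.440 = 3.631×10^-7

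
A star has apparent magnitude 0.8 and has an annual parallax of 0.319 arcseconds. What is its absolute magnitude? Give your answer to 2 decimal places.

M ≈ 3.32

d = 1/p = 1/0.319″ = 3.135 pc
5 log₁₀(d/10 pc) = 5 log₁₀(3.135) − 5 = -2.519
M = m − 5 log₁₀(d/10) = 0.8 + 2.519 = 3.319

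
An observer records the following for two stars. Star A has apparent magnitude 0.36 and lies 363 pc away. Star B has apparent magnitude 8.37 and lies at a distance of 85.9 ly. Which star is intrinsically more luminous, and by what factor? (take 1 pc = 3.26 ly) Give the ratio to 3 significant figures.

Star A is more luminous, by a factor of 304000.

Star A: M = m − 5 log₁₀ d + 5 = 0.36 − 5·2.5599 + 5 = -7.440
Star B: d = 85.9 ly / 3.26 = 26.35 pc
Star B: M = m − 5 log₁₀ d + 5 = 8.37 − 5·1.4208 + 5 = 6.266
ΔM = M_A − M_B = -7.440 − (6.266) = -13.706; smaller M is more luminous → Star A.
L ratio = 10^(0.4 |ΔM|) = 10^5.482 = 303600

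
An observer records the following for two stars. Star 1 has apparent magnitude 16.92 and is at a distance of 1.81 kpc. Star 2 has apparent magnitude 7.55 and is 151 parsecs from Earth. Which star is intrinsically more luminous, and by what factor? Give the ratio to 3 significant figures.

Star 2 is more luminous, by a factor of 39.0.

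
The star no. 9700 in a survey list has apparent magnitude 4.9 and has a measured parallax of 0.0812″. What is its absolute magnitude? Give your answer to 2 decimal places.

M ≈ 4.45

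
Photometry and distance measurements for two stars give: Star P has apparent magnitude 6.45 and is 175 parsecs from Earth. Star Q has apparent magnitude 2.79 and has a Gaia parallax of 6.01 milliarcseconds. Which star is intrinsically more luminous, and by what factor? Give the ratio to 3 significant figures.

Star Q is more luminous, by a factor of 26.3.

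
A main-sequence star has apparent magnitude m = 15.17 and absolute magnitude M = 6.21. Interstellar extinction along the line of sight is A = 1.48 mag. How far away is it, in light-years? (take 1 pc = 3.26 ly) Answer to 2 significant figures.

m − M = 5 log₁₀(d/10 pc) + A  ⇒  15.17 − (6.21) − 1.48 = 5 log₁₀(d/10)
7.480 = 5 log₁₀(d/10)
log₁₀ d = (m − M − A)/5 + 1 = 2.4960
d = 10^2.4960 = 313.3 pc
= 1021 ly

d ≈ 1000 ly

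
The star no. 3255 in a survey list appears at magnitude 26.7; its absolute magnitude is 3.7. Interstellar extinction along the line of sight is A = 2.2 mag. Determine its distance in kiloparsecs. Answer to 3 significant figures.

d ≈ 145 kpc

m − M = 5 log₁₀(d/10 pc) + A  ⇒  26.7 − (3.7) − 2.2 = 5 log₁₀(d/10)
20.800 = 5 log₁₀(d/10)
log₁₀ d = (m − M − A)/5 + 1 = 5.1600
d = 10^5.1600 = 144500 pc
= 144.5 kpc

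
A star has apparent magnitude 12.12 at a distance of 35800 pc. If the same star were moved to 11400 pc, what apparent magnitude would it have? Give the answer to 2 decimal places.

m ≈ 9.64

Flux ∝ 1/d², so Δm = 5 log₁₀(d₂/d₁) = 5 log₁₀(11400/35800) = -2.485
m₂ = m₁ + Δm = 12.12 + (-2.485) = 9.635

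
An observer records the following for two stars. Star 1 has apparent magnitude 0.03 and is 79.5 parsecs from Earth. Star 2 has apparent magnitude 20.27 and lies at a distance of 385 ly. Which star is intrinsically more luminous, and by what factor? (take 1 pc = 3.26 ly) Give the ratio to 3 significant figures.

Star 1: M = m − 5 log₁₀ d + 5 = 0.03 − 5·1.9004 + 5 = -4.472
Star 2: d = 385 ly / 3.26 = 118.1 pc
Star 2: M = m − 5 log₁₀ d + 5 = 20.27 − 5·2.0722 + 5 = 14.909
ΔM = M_1 − M_2 = -4.472 − (14.909) = -19.381; smaller M is more luminous → Star 1.
L ratio = 10^(0.4 |ΔM|) = 10^7.752 = 5.653×10^7

Star 1 is more luminous, by a factor of 5.65×10^7.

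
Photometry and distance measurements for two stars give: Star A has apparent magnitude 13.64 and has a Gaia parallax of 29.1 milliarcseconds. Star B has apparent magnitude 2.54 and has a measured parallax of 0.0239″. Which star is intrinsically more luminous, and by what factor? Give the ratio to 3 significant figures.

Star A: p = 29.1 mas = 0.0291″ → d = 1/p = 34.36 pc
Star A: M = m − 5 log₁₀ d + 5 = 13.64 − 5·1.5361 + 5 = 10.959
Star B: d = 1/p = 1/0.0239″ = 41.84 pc
Star B: M = m − 5 log₁₀ d + 5 = 2.54 − 5·1.6216 + 5 = -0.568
ΔM = M_A − M_B = 10.959 − (-0.568) = 11.527; smaller M is more luminous → Star B.
L ratio = 10^(0.4 |ΔM|) = 10^4.611 = 40830

Star B is more luminous, by a factor of 40800.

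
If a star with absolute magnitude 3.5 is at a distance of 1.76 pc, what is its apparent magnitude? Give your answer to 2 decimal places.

m ≈ -0.27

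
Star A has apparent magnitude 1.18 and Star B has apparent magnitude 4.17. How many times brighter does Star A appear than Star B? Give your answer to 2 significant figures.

Magnitude difference = -2.99
Flux ratio = 10^(−0.4 Δm) = 10^(−0.4 × -2.99) = 10^1.196 = 15.70

16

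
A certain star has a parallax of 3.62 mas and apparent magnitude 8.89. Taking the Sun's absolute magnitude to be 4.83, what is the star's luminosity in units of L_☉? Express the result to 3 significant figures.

L/L_☉ ≈ 18.1

d = 1/p = 1000/3.62 mas = 276.2 pc
M = m − 5 log₁₀ d + 5 = 8.89 − 5·2.4413 + 5 = 1.684
M − M_☉ = 1.684 − 4.83 = -3.146
L/L_☉ = 10^(−0.4 × -3.146) = 18.14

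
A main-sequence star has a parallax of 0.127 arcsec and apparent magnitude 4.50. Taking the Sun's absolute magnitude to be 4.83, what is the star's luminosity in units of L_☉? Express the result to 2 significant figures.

L/L_☉ ≈ 0.84

d = 1/p = 1/0.127″ = 7.874 pc
M = m − 5 log₁₀ d + 5 = 4.50 − 5·0.8962 + 5 = 5.019
M − M_☉ = 5.019 − 4.83 = 0.189
L/L_☉ = 10^(−0.4 × 0.189) = 0.8402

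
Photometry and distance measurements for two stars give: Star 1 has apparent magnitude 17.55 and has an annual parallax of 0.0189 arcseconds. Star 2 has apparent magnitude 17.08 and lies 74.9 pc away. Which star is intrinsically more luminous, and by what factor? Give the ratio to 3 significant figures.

Star 1: d = 1/p = 1/0.0189″ = 52.91 pc
Star 1: M = m − 5 log₁₀ d + 5 = 17.55 − 5·1.7235 + 5 = 13.932
Star 2: M = m − 5 log₁₀ d + 5 = 17.08 − 5·1.8745 + 5 = 12.708
ΔM = M_1 − M_2 = 13.932 − (12.708) = 1.225; smaller M is more luminous → Star 2.
L ratio = 10^(0.4 |ΔM|) = 10^0.490 = 3.089

Star 2 is more luminous, by a factor of 3.09.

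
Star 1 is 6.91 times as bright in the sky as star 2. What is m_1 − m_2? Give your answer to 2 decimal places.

m_1 − m_2 ≈ -2.10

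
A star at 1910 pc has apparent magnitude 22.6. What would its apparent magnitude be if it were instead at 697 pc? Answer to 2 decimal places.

Flux ∝ 1/d², so Δm = 5 log₁₀(d₂/d₁) = 5 log₁₀(697/1910) = -2.189
m₂ = m₁ + Δm = 22.6 + (-2.189) = 20.411

m ≈ 20.41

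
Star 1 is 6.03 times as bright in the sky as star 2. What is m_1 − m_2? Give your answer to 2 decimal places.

Pogson: Δm = −2.5 log₁₀(ratio) = −2.5 log₁₀(6.03) = −2.5 × 0.7803 = -1.951
Star 1 is brighter, so it has the smaller magnitude: the difference is negative.

m_1 − m_2 ≈ -1.95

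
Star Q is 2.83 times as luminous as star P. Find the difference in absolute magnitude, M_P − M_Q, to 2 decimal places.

M_P − M_Q ≈ 1.13

Pogson: ΔM = −2.5 log₁₀(ratio) = −2.5 log₁₀(2.83) = −2.5 × 0.4518 = -1.129
Star Q is brighter so has the smaller magnitude: M_P − M_Q is positive.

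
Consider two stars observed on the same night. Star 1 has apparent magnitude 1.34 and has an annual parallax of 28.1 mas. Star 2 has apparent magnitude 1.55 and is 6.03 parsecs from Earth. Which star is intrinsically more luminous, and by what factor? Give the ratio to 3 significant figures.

Star 1: p = 28.1 mas = 0.0281″ → d = 1/p = 35.59 pc
Star 1: M = m − 5 log₁₀ d + 5 = 1.34 − 5·1.5513 + 5 = -1.416
Star 2: M = m − 5 log₁₀ d + 5 = 1.55 − 5·0.7803 + 5 = 2.648
ΔM = M_1 − M_2 = -1.416 − (2.648) = -4.065; smaller M is more luminous → Star 1.
L ratio = 10^(0.4 |ΔM|) = 10^1.626 = 42.26

Star 1 is more luminous, by a factor of 42.3.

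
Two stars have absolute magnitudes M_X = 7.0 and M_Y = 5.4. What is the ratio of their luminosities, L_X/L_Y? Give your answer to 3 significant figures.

L_X/L_Y ≈ 0.229

ΔM = M_X − M_Y = 1.6
L_X/L_Y = 10^(−0.4 ΔM) = 10^-0.640 = 0.2291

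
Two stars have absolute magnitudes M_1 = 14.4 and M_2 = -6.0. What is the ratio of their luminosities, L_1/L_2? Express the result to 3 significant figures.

L_1/L_2 ≈ 6.92×10^-9

ΔM = M_1 − M_2 = 20.4
L_1/L_2 = 10^(−0.4 ΔM) = 10^-8.160 = 6.918×10^-9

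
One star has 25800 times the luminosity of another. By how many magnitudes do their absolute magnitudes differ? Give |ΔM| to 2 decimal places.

Pogson: ΔM = −2.5 log₁₀(ratio) = −2.5 log₁₀(25800) = −2.5 × 4.4116 = -11.029

|ΔM| ≈ 11.03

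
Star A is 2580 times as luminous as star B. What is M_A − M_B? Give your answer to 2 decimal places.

Pogson: ΔM = −2.5 log₁₀(ratio) = −2.5 log₁₀(2580) = −2.5 × 3.4116 = -8.529
Star A is brighter, so it has the smaller magnitude: the difference is negative.

M_A − M_B ≈ -8.53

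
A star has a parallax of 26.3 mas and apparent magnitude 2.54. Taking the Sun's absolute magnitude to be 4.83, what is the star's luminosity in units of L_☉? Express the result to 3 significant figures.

d = 1/p = 1000/26.3 mas = 38.02 pc
M = m − 5 log₁₀ d + 5 = 2.54 − 5·1.5800 + 5 = -0.360
M − M_☉ = -0.360 − 4.83 = -5.190
L/L_☉ = 10^(−0.4 × -5.190) = 119.1

L/L_☉ ≈ 119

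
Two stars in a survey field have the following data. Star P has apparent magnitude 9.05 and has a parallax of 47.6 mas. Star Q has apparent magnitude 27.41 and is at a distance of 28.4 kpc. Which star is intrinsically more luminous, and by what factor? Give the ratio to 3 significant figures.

Star P: p = 47.6 mas = 0.0476″ → d = 1/p = 21.01 pc
Star P: M = m − 5 log₁₀ d + 5 = 9.05 − 5·1.3224 + 5 = 7.438
Star Q: d = 28.4 kpc = 28400 pc
Star Q: M = m − 5 log₁₀ d + 5 = 27.41 − 5·4.4533 + 5 = 10.143
ΔM = M_P − M_Q = 7.438 − (10.143) = -2.705; smaller M is more luminous → Star P.
L ratio = 10^(0.4 |ΔM|) = 10^1.082 = 12.08

Star P is more luminous, by a factor of 12.1.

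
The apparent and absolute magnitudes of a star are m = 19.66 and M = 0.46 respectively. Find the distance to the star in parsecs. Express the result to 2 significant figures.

d ≈ 69000 pc

μ = m − M = 19.200
m − M = 5 log₁₀ d − 5
log₁₀ d = (m − M)/5 + 1 = 4.8400
d = 10^4.8400 = 69180 pc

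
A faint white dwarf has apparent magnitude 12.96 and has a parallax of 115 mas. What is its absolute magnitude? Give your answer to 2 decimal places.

M ≈ 13.26

p = 115 mas = 0.115″ → d = 1/p = 8.696 pc
5 log₁₀(d/10 pc) = 5 log₁₀(8.696) − 5 = -0.303
M = m − 5 log₁₀(d/10) = 12.96 + 0.303 = 13.263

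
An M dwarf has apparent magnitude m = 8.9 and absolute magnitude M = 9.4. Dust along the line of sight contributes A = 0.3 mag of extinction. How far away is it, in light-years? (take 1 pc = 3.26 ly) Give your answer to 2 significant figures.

m − M = 5 log₁₀(d/10 pc) + A  ⇒  8.9 − (9.4) − 0.3 = 5 log₁₀(d/10)
-0.800 = 5 log₁₀(d/10)
log₁₀ d = (m − M − A)/5 + 1 = 0.8400
d = 10^0.8400 = 6.918 pc
= 22.55 ly

d ≈ 23 ly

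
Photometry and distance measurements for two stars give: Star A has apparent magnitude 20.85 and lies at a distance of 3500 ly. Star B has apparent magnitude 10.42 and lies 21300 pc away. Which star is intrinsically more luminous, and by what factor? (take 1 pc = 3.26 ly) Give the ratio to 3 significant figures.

Star A: d = 3500 ly / 3.26 = 1074 pc
Star A: M = m − 5 log₁₀ d + 5 = 20.85 − 5·3.0309 + 5 = 10.696
Star B: M = m − 5 log₁₀ d + 5 = 10.42 − 5·4.3284 + 5 = -6.222
ΔM = M_A − M_B = 10.696 − (-6.222) = 16.918; smaller M is more luminous → Star B.
L ratio = 10^(0.4 |ΔM|) = 10^6.767 = 5.849×10^6

Star B is more luminous, by a factor of 5.85×10^6.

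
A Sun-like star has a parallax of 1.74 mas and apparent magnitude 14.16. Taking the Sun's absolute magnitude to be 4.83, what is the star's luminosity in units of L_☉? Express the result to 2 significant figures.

d = 1/p = 1000/1.74 mas = 574.7 pc
M = m − 5 log₁₀ d + 5 = 14.16 − 5·2.7595 + 5 = 5.363
M − M_☉ = 5.363 − 4.83 = 0.533
L/L_☉ = 10^(−0.4 × 0.533) = 0.6122

L/L_☉ ≈ 0.61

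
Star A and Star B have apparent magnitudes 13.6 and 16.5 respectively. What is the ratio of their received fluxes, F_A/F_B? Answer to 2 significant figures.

F_A/F_B ≈ 14

Magnitude difference = -2.9
Flux ratio = 10^(−0.4 Δm) = 10^(−0.4 × -2.9) = 10^1.160 = 14.45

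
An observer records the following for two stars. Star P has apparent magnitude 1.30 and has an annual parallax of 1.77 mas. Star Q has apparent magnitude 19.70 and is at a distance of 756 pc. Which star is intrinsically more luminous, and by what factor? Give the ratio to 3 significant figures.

Star P is more luminous, by a factor of 1.28×10^7.

Star P: p = 1.77 mas = 1.77×10^-3″ → d = 1/p = 565.0 pc
Star P: M = m − 5 log₁₀ d + 5 = 1.30 − 5·2.7520 + 5 = -7.460
Star Q: M = m − 5 log₁₀ d + 5 = 19.70 − 5·2.8785 + 5 = 10.307
ΔM = M_P − M_Q = -7.460 − (10.307) = -17.768; smaller M is more luminous → Star P.
L ratio = 10^(0.4 |ΔM|) = 10^7.107 = 1.279×10^7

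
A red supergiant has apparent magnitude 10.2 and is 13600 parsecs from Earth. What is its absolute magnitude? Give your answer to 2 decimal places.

M ≈ -5.47

5 log₁₀(d/10 pc) = 5 log₁₀(13600) − 5 = 15.668
M = m − 5 log₁₀(d/10) = 10.2 − 15.668 = -5.468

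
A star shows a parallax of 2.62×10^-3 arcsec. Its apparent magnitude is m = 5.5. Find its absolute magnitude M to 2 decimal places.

d = 1/p = 1/2.62×10^-3″ = 381.7 pc
5 log₁₀(d/10 pc) = 5 log₁₀(381.7) − 5 = 7.908
M = m − 5 log₁₀(d/10) = 5.5 − 7.908 = -2.408

M ≈ -2.41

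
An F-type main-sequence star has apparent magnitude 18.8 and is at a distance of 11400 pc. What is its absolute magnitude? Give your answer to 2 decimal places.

M ≈ 3.52

5 log₁₀(d/10 pc) = 5 log₁₀(11400) − 5 = 15.285
M = m − 5 log₁₀(d/10) = 18.8 − 15.285 = 3.515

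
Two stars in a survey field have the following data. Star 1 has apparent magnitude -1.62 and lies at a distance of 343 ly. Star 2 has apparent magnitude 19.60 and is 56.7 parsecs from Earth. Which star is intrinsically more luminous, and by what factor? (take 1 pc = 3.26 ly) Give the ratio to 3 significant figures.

Star 1 is more luminous, by a factor of 1.06×10^9.

Star 1: d = 343 ly / 3.26 = 105.2 pc
Star 1: M = m − 5 log₁₀ d + 5 = -1.62 − 5·2.0221 + 5 = -6.730
Star 2: M = m − 5 log₁₀ d + 5 = 19.60 − 5·1.7536 + 5 = 15.832
ΔM = M_1 − M_2 = -6.730 − (15.832) = -22.562; smaller M is more luminous → Star 1.
L ratio = 10^(0.4 |ΔM|) = 10^9.025 = 1.059×10^9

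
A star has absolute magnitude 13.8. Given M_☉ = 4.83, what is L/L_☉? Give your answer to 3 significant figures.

M − M_☉ = 13.8 − 4.83 = 8.970
L/L_☉ = 10^(−0.4 (M − M_☉)) = 10^-3.588 = 2.582×10^-4

L/L_☉ ≈ 2.58×10^-4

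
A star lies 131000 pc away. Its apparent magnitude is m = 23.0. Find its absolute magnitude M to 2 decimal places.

5 log₁₀(d/10 pc) = 5 log₁₀(131000) − 5 = 20.586
M = m − 5 log₁₀(d/10) = 23.0 − 20.586 = 2.414

M ≈ 2.41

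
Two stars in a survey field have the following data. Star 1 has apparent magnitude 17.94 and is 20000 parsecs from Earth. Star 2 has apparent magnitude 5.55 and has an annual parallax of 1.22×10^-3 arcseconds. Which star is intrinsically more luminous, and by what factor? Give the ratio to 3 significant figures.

Star 2 is more luminous, by a factor of 152.

Star 1: M = m − 5 log₁₀ d + 5 = 17.94 − 5·4.3010 + 5 = 1.435
Star 2: d = 1/p = 1/1.22×10^-3″ = 819.7 pc
Star 2: M = m − 5 log₁₀ d + 5 = 5.55 − 5·2.9136 + 5 = -4.018
ΔM = M_1 − M_2 = 1.435 − (-4.018) = 5.453; smaller M is more luminous → Star 2.
L ratio = 10^(0.4 |ΔM|) = 10^2.181 = 151.8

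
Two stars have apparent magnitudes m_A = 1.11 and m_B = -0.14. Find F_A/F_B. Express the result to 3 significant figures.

F_A/F_B ≈ 0.316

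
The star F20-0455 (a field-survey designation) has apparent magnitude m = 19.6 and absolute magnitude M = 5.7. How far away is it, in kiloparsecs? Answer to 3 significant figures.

μ = m − M = 13.900
m − M = 5 log₁₀ d − 5
log₁₀ d = (m − M)/5 + 1 = 3.7800
d = 10^3.7800 = 6026 pc
= 6.026 kpc

d ≈ 6.03 kpc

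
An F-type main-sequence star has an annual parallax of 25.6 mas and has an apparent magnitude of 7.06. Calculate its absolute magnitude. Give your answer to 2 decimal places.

M ≈ 4.10

p = 25.6 mas = 0.0256″ → d = 1/p = 39.06 pc
5 log₁₀(d/10 pc) = 5 log₁₀(39.06) − 5 = 2.959
M = m − 5 log₁₀(d/10) = 7.06 − 2.959 = 4.101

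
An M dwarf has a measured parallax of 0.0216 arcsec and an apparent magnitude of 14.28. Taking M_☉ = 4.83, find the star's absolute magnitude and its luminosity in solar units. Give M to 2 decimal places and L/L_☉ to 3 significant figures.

M ≈ 10.95; L/L_☉ ≈ 3.56×10^-3

d = 1/p = 1/0.0216″ = 46.30 pc
M = m − 5 log₁₀ d + 5 = 14.28 − 5·1.6655 + 5 = 10.952
M − M_☉ = 10.952 − 4.83 = 6.122
L/L_☉ = 10^(−0.4 × 6.122) = 3.557×10^-3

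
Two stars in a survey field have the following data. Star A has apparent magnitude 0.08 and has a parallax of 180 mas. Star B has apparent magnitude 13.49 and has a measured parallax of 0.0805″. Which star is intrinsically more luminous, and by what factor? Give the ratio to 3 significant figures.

Star A: p = 180 mas = 0.180″ → d = 1/p = 5.556 pc
Star A: M = m − 5 log₁₀ d + 5 = 0.08 − 5·0.7447 + 5 = 1.356
Star B: d = 1/p = 1/0.0805″ = 12.42 pc
Star B: M = m − 5 log₁₀ d + 5 = 13.49 − 5·1.0942 + 5 = 13.019
ΔM = M_A − M_B = 1.356 − (13.019) = -11.663; smaller M is more luminous → Star A.
L ratio = 10^(0.4 |ΔM|) = 10^4.665 = 46240

Star A is more luminous, by a factor of 46200.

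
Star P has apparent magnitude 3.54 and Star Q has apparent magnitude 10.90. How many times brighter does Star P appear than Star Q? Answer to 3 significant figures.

Magnitude difference = -7.36
Flux ratio = 10^(−0.4 Δm) = 10^(−0.4 × -7.36) = 10^2.944 = 879.0

879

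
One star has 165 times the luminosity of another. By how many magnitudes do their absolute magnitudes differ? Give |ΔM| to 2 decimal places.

Pogson: ΔM = −2.5 log₁₀(ratio) = −2.5 log₁₀(165) = −2.5 × 2.2175 = -5.544

|ΔM| ≈ 5.54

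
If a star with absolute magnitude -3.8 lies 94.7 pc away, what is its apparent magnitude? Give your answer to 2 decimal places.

m = M + 5 log₁₀ d − 5 = -3.8 + 5·1.9763 − 5 = 1.082

m ≈ 1.08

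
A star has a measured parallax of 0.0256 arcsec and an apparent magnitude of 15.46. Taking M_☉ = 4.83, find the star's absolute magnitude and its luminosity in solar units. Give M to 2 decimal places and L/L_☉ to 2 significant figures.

M ≈ 12.50; L/L_☉ ≈ 8.5×10^-4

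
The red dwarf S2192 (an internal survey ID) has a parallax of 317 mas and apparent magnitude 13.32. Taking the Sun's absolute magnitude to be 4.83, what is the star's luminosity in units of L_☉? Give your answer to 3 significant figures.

L/L_☉ ≈ 4.00×10^-5

d = 1/p = 1000/317 mas = 3.155 pc
M = m − 5 log₁₀ d + 5 = 13.32 − 5·0.4989 + 5 = 15.825
M − M_☉ = 15.825 − 4.83 = 10.995
L/L_☉ = 10^(−0.4 × 10.995) = 3.998×10^-5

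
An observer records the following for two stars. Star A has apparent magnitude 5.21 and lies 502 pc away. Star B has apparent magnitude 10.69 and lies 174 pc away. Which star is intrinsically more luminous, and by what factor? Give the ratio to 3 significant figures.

Star A is more luminous, by a factor of 1300.

Star A: M = m − 5 log₁₀ d + 5 = 5.21 − 5·2.7007 + 5 = -3.294
Star B: M = m − 5 log₁₀ d + 5 = 10.69 − 5·2.2405 + 5 = 4.487
ΔM = M_A − M_B = -3.294 − (4.487) = -7.781; smaller M is more luminous → Star A.
L ratio = 10^(0.4 |ΔM|) = 10^3.112 = 1295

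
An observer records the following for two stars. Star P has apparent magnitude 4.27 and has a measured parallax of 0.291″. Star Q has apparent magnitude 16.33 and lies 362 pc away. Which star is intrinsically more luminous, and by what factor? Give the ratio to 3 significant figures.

Star P is more luminous, by a factor of 6.01.

Star P: d = 1/p = 1/0.291″ = 3.436 pc
Star P: M = m − 5 log₁₀ d + 5 = 4.27 − 5·0.5361 + 5 = 6.589
Star Q: M = m − 5 log₁₀ d + 5 = 16.33 − 5·2.5587 + 5 = 8.536
ΔM = M_P − M_Q = 6.589 − (8.536) = -1.947; smaller M is more luminous → Star P.
L ratio = 10^(0.4 |ΔM|) = 10^0.779 = 6.009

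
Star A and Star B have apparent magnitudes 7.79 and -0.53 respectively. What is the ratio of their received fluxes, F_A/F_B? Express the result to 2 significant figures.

Δm = 7.79 − (-0.53) = 8.32
Flux ratio = 10^(−0.4 Δm) = 10^(−0.4 × 8.32) = 10^-3.328 = 4.699×10^-4

F_A/F_B ≈ 4.7×10^-4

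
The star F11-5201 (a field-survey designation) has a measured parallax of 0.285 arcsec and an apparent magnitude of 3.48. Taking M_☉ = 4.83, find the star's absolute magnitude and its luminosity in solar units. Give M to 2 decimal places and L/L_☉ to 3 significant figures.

M ≈ 5.75; L/L_☉ ≈ 0.427

d = 1/p = 1/0.285″ = 3.509 pc
M = m − 5 log₁₀ d + 5 = 3.48 − 5·0.5452 + 5 = 5.754
M − M_☉ = 5.754 − 4.83 = 0.924
L/L_☉ = 10^(−0.4 × 0.924) = 0.4269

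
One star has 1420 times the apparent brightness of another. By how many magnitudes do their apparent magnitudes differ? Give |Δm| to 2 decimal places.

Pogson: Δm = −2.5 log₁₀(ratio) = −2.5 log₁₀(1420) = −2.5 × 3.1523 = -7.881

|Δm| ≈ 7.88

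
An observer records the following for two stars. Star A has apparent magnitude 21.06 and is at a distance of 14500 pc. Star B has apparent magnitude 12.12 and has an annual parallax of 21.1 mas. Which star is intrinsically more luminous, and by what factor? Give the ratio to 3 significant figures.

Star A is more luminous, by a factor of 24.8.

Star A: M = m − 5 log₁₀ d + 5 = 21.06 − 5·4.1614 + 5 = 5.253
Star B: p = 21.1 mas = 0.0211″ → d = 1/p = 47.39 pc
Star B: M = m − 5 log₁₀ d + 5 = 12.12 − 5·1.6757 + 5 = 8.741
ΔM = M_A − M_B = 5.253 − (8.741) = -3.488; smaller M is more luminous → Star A.
L ratio = 10^(0.4 |ΔM|) = 10^1.395 = 24.85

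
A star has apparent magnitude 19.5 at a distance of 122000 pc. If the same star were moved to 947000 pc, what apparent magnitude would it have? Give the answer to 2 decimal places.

m ≈ 23.95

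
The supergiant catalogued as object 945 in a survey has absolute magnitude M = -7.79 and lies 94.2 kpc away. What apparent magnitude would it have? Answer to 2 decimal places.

m ≈ 12.08

d = 94.2 kpc = 94200 pc
m = M + 5 log₁₀ d − 5 = -7.79 + 5·4.9741 − 5 = 12.080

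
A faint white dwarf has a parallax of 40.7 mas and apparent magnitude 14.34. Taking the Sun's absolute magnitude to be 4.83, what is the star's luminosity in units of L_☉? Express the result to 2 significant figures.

L/L_☉ ≈ 9.5×10^-4

d = 1/p = 1000/40.7 mas = 24.57 pc
M = m − 5 log₁₀ d + 5 = 14.34 − 5·1.3904 + 5 = 12.388
M − M_☉ = 12.388 − 4.83 = 7.558
L/L_☉ = 10^(−0.4 × 7.558) = 9.480×10^-4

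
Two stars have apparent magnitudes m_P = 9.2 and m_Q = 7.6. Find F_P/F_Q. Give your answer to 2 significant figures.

F_P/F_Q ≈ 0.23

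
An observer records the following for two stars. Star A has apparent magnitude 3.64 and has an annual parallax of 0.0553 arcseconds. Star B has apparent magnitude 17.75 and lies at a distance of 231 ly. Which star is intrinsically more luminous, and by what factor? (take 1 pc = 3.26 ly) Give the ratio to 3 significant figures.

Star A is more luminous, by a factor of 28700.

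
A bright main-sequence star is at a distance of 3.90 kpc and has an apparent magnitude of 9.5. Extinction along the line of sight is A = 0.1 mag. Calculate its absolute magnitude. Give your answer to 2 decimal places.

M ≈ -3.56

d = 3.90 kpc = 3900 pc
5 log₁₀(d/10 pc) = 5 log₁₀(3900) − 5 = 12.955
M = m − 5 log₁₀(d/10) − A = 9.5 − 12.955 − 0.1 = -3.555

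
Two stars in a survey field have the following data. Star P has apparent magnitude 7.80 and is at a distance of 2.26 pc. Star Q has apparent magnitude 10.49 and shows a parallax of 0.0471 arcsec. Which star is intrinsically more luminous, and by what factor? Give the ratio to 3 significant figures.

Star P: M = m − 5 log₁₀ d + 5 = 7.80 − 5·0.3541 + 5 = 11.029
Star Q: d = 1/p = 1/0.0471″ = 21.23 pc
Star Q: M = m − 5 log₁₀ d + 5 = 10.49 − 5·1.3270 + 5 = 8.855
ΔM = M_P − M_Q = 11.029 − (8.855) = 2.174; smaller M is more luminous → Star Q.
L ratio = 10^(0.4 |ΔM|) = 10^0.870 = 7.409

Star Q is more luminous, by a factor of 7.41.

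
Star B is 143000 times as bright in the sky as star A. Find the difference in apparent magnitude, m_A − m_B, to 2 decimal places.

m_A − m_B ≈ 12.89

Pogson: Δm = −2.5 log₁₀(ratio) = −2.5 log₁₀(143000) = −2.5 × 5.1553 = -12.888
Star B is brighter so has the smaller magnitude: m_A − m_B is positive.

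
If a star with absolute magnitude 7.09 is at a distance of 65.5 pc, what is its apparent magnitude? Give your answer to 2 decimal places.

m ≈ 11.17

m = M + 5 log₁₀ d − 5 = 7.09 + 5·1.8162 − 5 = 11.171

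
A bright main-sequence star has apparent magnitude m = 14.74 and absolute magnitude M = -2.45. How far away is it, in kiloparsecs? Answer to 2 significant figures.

Distance modulus: m − M = 14.74 − (-2.45) = 17.190
m − M = 5 log₁₀ d − 5
log₁₀ d = (m − M)/5 + 1 = 4.4380
d = 10^4.4380 = 27420 pc
= 27.42 kpc

d ≈ 27 kpc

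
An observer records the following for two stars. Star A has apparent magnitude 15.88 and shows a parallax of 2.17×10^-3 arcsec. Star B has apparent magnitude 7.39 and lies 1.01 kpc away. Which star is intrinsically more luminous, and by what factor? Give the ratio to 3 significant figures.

Star B is more luminous, by a factor of 12000.

Star A: d = 1/p = 1/2.17×10^-3″ = 460.8 pc
Star A: M = m − 5 log₁₀ d + 5 = 15.88 − 5·2.6635 + 5 = 7.562
Star B: d = 1.01 kpc = 1010 pc
Star B: M = m − 5 log₁₀ d + 5 = 7.39 − 5·3.0043 + 5 = -2.632
ΔM = M_A − M_B = 7.562 − (-2.632) = 10.194; smaller M is more luminous → Star B.
L ratio = 10^(0.4 |ΔM|) = 10^4.078 = 11960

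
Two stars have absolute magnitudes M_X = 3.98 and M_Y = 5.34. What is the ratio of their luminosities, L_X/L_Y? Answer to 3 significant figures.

L_X/L_Y ≈ 3.50

ΔM = M_X − M_Y = -1.36
L_X/L_Y = 10^(−0.4 ΔM) = 10^0.544 = 3.499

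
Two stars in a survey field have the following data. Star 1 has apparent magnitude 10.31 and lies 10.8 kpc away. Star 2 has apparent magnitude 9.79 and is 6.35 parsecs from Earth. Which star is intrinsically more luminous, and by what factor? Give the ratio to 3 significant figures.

Star 1: d = 10.8 kpc = 10800 pc
Star 1: M = m − 5 log₁₀ d + 5 = 10.31 − 5·4.0334 + 5 = -4.857
Star 2: M = m − 5 log₁₀ d + 5 = 9.79 − 5·0.8028 + 5 = 10.776
ΔM = M_1 − M_2 = -4.857 − (10.776) = -15.633; smaller M is more luminous → Star 1.
L ratio = 10^(0.4 |ΔM|) = 10^6.253 = 1.792×10^6

Star 1 is more luminous, by a factor of 1.79×10^6.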